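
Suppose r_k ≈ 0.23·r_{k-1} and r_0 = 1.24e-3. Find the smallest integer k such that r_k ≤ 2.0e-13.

16

After k steps, r_k ≈ 1.24e-3·0.23^k.
Need 0.23^k ≤ 2.0e-13/1.24e-3 = 1.6129e-10.
k ≥ ln(1.6129e-10)/ln(0.23) = -22.5478/-1.46968 = 15.342.
Smallest integer k = 16.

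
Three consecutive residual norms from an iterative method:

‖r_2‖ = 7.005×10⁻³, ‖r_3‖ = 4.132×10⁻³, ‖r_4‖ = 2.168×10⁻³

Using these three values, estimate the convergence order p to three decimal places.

1.222

p ≈ ln(‖r_4‖/‖r_3‖) / ln(‖r_3‖/‖r_2‖)
  = ln(2.168×10⁻³/4.132×10⁻³) / ln(4.132×10⁻³/7.005×10⁻³)
  = ln(0.524685) / ln(0.589864)
  = -0.644957 / -0.527863 ≈ 1.221826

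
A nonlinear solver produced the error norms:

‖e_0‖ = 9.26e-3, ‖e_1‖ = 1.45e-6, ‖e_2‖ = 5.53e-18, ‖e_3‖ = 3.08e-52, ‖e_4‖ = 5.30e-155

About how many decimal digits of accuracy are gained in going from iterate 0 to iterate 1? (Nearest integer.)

4

Digits gained ≈ log₁₀(‖e_0‖/‖e_1‖) = log₁₀(9.26e-3/1.45e-6) = log₁₀(6386.21) ≈ 3.805.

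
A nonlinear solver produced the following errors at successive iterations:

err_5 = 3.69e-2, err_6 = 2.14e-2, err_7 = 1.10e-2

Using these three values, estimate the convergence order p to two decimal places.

1.22

p ≈ ln(err_7/err_6) / ln(err_6/err_5)
  = ln(1.10e-2/2.14e-2) / ln(2.14e-2/3.69e-2)
  = ln(0.514019) / ln(0.579946)
  = -0.66550 / -0.54482 ≈ 1.22150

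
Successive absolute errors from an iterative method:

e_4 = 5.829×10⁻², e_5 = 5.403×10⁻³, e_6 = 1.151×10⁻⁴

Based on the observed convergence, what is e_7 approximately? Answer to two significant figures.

First estimate the order: p ≈ ln(e_6/e_5) / ln(e_5/e_4) = ln(1.151×10⁻⁴/5.403×10⁻³)/ln(5.403×10⁻³/5.829×10⁻²) = ln(0.021303)/ln(0.0926917) ≈ 1.6182.
Then e_7 ≈ e_6·(e_6/e_5)^p = 1.151×10⁻⁴·(0.021303)^1.6182 = 1.151×10⁻⁴·0.0019728 ≈ 2.271e-07.

2.3e-7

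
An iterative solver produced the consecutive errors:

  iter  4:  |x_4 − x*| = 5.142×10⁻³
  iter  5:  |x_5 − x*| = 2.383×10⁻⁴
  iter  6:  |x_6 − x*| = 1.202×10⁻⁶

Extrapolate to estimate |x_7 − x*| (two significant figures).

1.3e-10

First estimate the order: p ≈ ln(|x_6 − x*|/|x_5 − x*|) / ln(|x_5 − x*|/|x_4 − x*|) = ln(1.202×10⁻⁶/2.383×10⁻⁴)/ln(2.383×10⁻⁴/5.142×10⁻³) = ln(0.00504406)/ln(0.0463438) ≈ 1.7220.
Then |x_7 − x*| ≈ |x_6 − x*|·(|x_6 − x*|/|x_5 − x*|)^p = 1.202×10⁻⁶·(0.00504406)^1.7220 = 1.202×10⁻⁶·0.00011071 ≈ 1.331e-10.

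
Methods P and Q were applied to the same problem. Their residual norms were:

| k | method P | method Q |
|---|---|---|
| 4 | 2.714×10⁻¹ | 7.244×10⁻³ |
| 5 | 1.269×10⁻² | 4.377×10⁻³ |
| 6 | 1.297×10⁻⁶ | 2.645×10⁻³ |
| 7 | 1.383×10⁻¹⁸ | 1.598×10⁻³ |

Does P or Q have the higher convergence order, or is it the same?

Method P: p ≈ ln(1.383×10⁻¹⁸/1.297×10⁻⁶)/ln(1.297×10⁻⁶/1.269×10⁻²) ≈ 3.00.
Method Q: p ≈ ln(1.598×10⁻³/2.645×10⁻³)/ln(2.645×10⁻³/4.377×10⁻³) ≈ 1.00.
Method P has the higher order (≈3.0 vs ≈1.0).

P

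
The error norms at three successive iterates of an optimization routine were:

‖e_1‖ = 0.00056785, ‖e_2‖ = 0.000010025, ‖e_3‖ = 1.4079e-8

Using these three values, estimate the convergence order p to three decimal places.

1.627

p ≈ ln(‖e_3‖/‖e_2‖) / ln(‖e_2‖/‖e_1‖)
  = ln(1.4079e-8/0.000010025) / ln(0.000010025/0.00056785)
  = ln(0.00140439) / ln(0.0176543)
  = -6.568152 / -4.036776 ≈ 1.627079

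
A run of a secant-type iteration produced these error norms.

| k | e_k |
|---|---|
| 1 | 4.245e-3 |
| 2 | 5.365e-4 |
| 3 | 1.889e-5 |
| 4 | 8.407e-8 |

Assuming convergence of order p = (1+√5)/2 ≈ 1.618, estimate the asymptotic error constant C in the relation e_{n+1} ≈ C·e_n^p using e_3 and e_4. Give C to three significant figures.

3.70

C ≈ e_4 / e_3^1.618
  = 8.407e-8 / (1.889e-5)^1.618
  = 8.407e-8 / 2.2748e-08 ≈ 3.6957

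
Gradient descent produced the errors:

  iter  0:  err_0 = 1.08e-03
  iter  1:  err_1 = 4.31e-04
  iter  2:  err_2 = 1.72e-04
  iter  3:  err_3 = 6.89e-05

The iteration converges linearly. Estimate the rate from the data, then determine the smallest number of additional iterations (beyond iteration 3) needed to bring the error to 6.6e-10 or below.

Rate ρ ≈ err_3/err_2 = 6.89e-05/1.72e-04 = 0.4006.
After j more steps, err_{3+j} ≈ 6.89e-05·ρ^j; need ρ^j ≤ 6.6e-10/6.89e-05 = 9.5791e-06.
j ≥ ln(9.5791e-06)/ln(0.4006) = -11.5559/-0.91479 = 12.632.
So 13 more iterations are needed.

13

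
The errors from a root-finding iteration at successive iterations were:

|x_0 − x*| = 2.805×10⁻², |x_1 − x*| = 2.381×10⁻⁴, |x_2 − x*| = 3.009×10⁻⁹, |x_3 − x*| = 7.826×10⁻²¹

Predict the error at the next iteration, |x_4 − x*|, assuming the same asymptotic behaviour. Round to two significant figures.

First estimate the order: p ≈ ln(|x_3 − x*|/|x_2 − x*|) / ln(|x_2 − x*|/|x_1 − x*|) = ln(7.826×10⁻²¹/3.009×10⁻⁹)/ln(3.009×10⁻⁹/2.381×10⁻⁴) = ln(2.60086e-12)/ln(1.26375e-05) ≈ 2.3651.
Then |x_4 − x*| ≈ |x_3 − x*|·(|x_3 − x*|/|x_2 − x*|)^p = 7.826×10⁻²¹·(2.60086e-12)^2.3651 = 7.826×10⁻²¹·3.98651e-28 ≈ 3.12e-48.

3.1e-48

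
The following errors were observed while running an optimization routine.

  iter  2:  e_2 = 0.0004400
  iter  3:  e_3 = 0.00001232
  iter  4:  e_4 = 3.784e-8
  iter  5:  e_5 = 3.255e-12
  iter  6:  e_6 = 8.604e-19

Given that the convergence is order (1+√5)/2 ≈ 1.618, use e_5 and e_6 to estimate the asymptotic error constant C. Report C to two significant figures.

3.3

C ≈ e_6 / e_5^1.618
  = 8.604e-19 / (3.255e-12)^1.618
  = 8.604e-19 / 2.59005e-19 ≈ 3.3219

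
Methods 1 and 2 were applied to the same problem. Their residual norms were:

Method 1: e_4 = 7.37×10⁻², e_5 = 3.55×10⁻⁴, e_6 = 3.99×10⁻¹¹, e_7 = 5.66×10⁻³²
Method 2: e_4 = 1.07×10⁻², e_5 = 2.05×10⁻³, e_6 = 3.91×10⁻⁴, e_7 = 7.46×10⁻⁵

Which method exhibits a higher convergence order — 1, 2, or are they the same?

Method 1: p ≈ ln(5.66×10⁻³²/3.99×10⁻¹¹)/ln(3.99×10⁻¹¹/3.55×10⁻⁴) ≈ 3.00.
Method 2: p ≈ ln(7.46×10⁻⁵/3.91×10⁻⁴)/ln(3.91×10⁻⁴/2.05×10⁻³) ≈ 1.00.
Method 1 has the higher order (≈3.0 vs ≈1.0).

1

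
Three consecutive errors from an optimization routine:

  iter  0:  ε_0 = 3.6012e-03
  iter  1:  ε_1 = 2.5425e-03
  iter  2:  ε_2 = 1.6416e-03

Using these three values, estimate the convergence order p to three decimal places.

1.257

p ≈ ln(ε_2/ε_1) / ln(ε_1/ε_0)
  = ln(1.6416e-03/2.5425e-03) / ln(2.5425e-03/3.6012e-03)
  = ln(0.645664) / ln(0.706015)
  = -0.437476 / -0.348119 ≈ 1.256685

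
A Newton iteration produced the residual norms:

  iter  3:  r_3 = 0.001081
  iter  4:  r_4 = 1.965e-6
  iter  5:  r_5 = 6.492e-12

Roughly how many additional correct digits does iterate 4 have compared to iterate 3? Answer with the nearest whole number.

Digits gained ≈ log₁₀(r_3/r_4) = log₁₀(0.001081/1.965e-6) = log₁₀(550.127) ≈ 2.740.

3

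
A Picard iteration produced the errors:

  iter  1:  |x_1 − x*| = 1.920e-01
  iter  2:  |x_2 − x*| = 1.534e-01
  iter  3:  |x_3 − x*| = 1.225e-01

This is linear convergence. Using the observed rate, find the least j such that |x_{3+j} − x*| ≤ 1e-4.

Rate ρ ≈ |x_3 − x*|/|x_2 − x*| = 1.225e-01/1.534e-01 = 0.7986.
After j more steps, |x_{3+j} − x*| ≈ 1.225e-01·ρ^j; need ρ^j ≤ 1e-4/1.225e-01 = 0.000816327.
j ≥ ln(0.000816327)/ln(0.7986) = -7.1107/-0.22490 = 31.617.
So 32 more iterations are needed.

32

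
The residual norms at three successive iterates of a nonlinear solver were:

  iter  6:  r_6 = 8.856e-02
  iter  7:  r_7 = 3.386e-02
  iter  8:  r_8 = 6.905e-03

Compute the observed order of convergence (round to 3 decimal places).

p ≈ ln(r_8/r_7) / ln(r_7/r_6)
  = ln(6.905e-03/3.386e-02) / ln(3.386e-02/8.856e-02)
  = ln(0.203928) / ln(0.38234)
  = -1.589988 / -0.961445 ≈ 1.653748

1.654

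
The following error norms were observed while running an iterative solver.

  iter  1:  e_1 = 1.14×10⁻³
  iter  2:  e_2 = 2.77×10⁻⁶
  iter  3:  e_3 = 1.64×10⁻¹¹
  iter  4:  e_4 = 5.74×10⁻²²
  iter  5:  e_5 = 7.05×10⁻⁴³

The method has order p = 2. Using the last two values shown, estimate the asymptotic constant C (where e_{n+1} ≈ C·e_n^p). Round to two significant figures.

C ≈ e_5 / e_4^2
  = 7.05×10⁻⁴³ / (5.74×10⁻²²)^2
  = 7.05×10⁻⁴³ / 3.29476e-43 ≈ 2.1398

2.1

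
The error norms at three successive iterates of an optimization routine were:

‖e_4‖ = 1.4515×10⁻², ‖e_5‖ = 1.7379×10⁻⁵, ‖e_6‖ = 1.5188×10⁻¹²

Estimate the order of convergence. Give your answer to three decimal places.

p ≈ ln(‖e_6‖/‖e_5‖) / ln(‖e_5‖/‖e_4‖)
  = ln(1.5188×10⁻¹²/1.7379×10⁻⁵) / ln(1.7379×10⁻⁵/1.4515×10⁻²)
  = ln(8.73928e-08) / ln(0.00119731)
  = -16.252853 / -6.727678 ≈ 2.415819

2.416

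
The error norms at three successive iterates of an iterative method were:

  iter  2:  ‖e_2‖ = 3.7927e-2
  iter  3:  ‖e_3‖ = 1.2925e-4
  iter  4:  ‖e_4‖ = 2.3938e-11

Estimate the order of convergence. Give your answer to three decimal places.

2.728

p ≈ ln(‖e_4‖/‖e_3‖) / ln(‖e_3‖/‖e_2‖)
  = ln(2.3938e-11/1.2925e-4) / ln(1.2925e-4/3.7927e-2)
  = ln(1.85207e-07) / ln(0.00340786)
  = -15.501792 / -5.681671 ≈ 2.728386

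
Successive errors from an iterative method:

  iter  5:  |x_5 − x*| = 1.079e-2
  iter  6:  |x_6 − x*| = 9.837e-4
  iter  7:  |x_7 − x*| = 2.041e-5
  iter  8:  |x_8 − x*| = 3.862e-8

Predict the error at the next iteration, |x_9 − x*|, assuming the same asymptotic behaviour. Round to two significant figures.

First estimate the order: p ≈ ln(|x_8 − x*|/|x_7 − x*|) / ln(|x_7 − x*|/|x_6 − x*|) = ln(3.862e-8/2.041e-5)/ln(2.041e-5/9.837e-4) = ln(0.00189221)/ln(0.0207482) ≈ 1.6179.
Then |x_9 − x*| ≈ |x_8 − x*|·(|x_8 − x*|/|x_7 − x*|)^p = 3.862e-8·(0.00189221)^1.6179 = 3.862e-8·3.93015e-05 ≈ 1.518e-12.

1.5e-12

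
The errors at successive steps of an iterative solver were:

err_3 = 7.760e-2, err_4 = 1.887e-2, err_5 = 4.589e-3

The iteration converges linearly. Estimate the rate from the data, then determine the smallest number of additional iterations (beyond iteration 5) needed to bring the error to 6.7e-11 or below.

13

Rate ρ ≈ err_5/err_4 = 4.589e-3/1.887e-2 = 0.2432.
After j more steps, err_{5+j} ≈ 4.589e-3·ρ^j; need ρ^j ≤ 6.7e-11/4.589e-3 = 1.46001e-08.
j ≥ ln(1.46001e-08)/ln(0.2432) = -18.0422/-1.41387 = 12.761.
So 13 more iterations are needed.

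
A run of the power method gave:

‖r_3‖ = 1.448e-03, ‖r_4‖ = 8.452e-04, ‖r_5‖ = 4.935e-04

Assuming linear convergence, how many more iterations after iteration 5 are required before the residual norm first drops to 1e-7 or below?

16

Rate ρ ≈ ‖r_5‖/‖r_4‖ = 4.935e-04/8.452e-04 = 0.5839.
After j more steps, ‖r_{5+j}‖ ≈ 4.935e-04·ρ^j; need ρ^j ≤ 1e-7/4.935e-04 = 0.000202634.
j ≥ ln(0.000202634)/ln(0.5839) = -8.5041/-0.53803 = 15.806.
So 16 more iterations are needed.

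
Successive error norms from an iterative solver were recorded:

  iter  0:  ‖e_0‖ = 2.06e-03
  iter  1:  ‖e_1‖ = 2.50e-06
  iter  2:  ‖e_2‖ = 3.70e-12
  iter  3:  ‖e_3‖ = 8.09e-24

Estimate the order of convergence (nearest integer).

Consecutive ratios: ‖e_3‖/‖e_2‖ = 8.09e-24/3.70e-12 = 2.18649e-12, ‖e_2‖/‖e_1‖ = 3.70e-12/2.50e-06 = 1.48e-06.
p ≈ ln(2.18649e-12)/ln(1.48e-06) = -26.8487/-13.4235 ≈ 2.00.
So the convergence is quadratic (order 2).

2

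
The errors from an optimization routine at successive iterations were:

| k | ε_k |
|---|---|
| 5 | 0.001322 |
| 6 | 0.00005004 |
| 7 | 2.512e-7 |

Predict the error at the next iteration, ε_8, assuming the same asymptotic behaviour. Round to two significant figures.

4.8e-11

First estimate the order: p ≈ ln(ε_7/ε_6) / ln(ε_6/ε_5) = ln(2.512e-7/0.00005004)/ln(0.00005004/0.001322) = ln(0.00501998)/ln(0.0378517) ≈ 1.6170.
Then ε_8 ≈ ε_7·(ε_7/ε_6)^p = 2.512e-7·(0.00501998)^1.6170 = 2.512e-7·0.000191441 ≈ 4.809e-11.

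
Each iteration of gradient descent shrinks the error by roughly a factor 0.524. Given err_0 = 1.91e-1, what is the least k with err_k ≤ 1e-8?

26

After k steps, err_k ≈ 1.91e-1·0.524^k.
Need 0.524^k ≤ 1e-8/1.91e-1 = 5.2356e-08.
k ≥ ln(5.2356e-08)/ln(0.524) = -16.7652/-0.64626 = 25.942.
Smallest integer k = 26.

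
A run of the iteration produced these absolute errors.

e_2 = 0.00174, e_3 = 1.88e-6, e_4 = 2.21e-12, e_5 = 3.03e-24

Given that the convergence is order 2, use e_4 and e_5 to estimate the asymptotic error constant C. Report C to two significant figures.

0.62

C ≈ e_5 / e_4^2
  = 3.03e-24 / (2.21e-12)^2
  = 3.03e-24 / 4.8841e-24 ≈ 0.62038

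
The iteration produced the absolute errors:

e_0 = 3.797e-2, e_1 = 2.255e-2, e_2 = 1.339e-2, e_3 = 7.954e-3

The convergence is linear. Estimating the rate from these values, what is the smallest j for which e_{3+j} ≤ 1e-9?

31

Rate ρ ≈ e_3/e_2 = 7.954e-3/1.339e-2 = 0.5940.
After j more steps, e_{3+j} ≈ 7.954e-3·ρ^j; need ρ^j ≤ 1e-9/7.954e-3 = 1.25723e-07.
j ≥ ln(1.25723e-07)/ln(0.5940) = -15.8892/-0.52088 = 30.505.
So 31 more iterations are needed.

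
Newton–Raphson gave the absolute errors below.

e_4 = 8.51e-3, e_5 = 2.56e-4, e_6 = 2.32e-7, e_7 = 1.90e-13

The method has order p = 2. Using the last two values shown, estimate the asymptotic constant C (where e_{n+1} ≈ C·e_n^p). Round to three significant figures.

C ≈ e_7 / e_6^2
  = 1.90e-13 / (2.32e-7)^2
  = 1.90e-13 / 5.3824e-14 ≈ 3.53

3.53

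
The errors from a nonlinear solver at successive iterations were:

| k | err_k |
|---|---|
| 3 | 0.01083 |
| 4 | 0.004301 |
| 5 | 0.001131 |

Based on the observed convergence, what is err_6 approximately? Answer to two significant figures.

1.6e-4

First estimate the order: p ≈ ln(err_5/err_4) / ln(err_4/err_3) = ln(0.001131/0.004301)/ln(0.004301/0.01083) = ln(0.262962)/ln(0.397138) ≈ 1.4464.
Then err_6 ≈ err_5·(err_5/err_4)^p = 0.001131·(0.262962)^1.4464 = 0.001131·0.144855 ≈ 0.0001638.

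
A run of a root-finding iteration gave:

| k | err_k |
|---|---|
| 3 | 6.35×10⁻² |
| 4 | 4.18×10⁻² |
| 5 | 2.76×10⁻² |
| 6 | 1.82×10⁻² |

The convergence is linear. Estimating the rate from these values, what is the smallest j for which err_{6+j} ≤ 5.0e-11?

48

Rate ρ ≈ err_6/err_5 = 1.82×10⁻²/2.76×10⁻² = 0.6594.
After j more steps, err_{6+j} ≈ 1.82×10⁻²·ρ^j; need ρ^j ≤ 5.0e-11/1.82×10⁻² = 2.74725e-09.
j ≥ ln(2.74725e-09)/ln(0.6594) = -19.7127/-0.41642 = 47.339.
So 48 more iterations are needed.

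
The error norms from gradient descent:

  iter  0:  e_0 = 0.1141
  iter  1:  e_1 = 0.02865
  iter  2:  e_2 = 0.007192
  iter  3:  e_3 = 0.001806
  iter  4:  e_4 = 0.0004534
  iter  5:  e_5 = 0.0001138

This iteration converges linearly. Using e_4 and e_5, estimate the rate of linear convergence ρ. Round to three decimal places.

0.251

ρ ≈ e_5/e_4 = 0.0001138/0.0004534 = 0.25099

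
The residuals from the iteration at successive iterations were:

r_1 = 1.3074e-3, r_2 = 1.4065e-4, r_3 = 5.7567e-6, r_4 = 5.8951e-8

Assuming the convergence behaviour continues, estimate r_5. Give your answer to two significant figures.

8.3e-11

First estimate the order: p ≈ ln(r_4/r_3) / ln(r_3/r_2) = ln(5.8951e-8/5.7567e-6)/ln(5.7567e-6/1.4065e-4) = ln(0.0102404)/ln(0.0409293) ≈ 1.4335.
Then r_5 ≈ r_4·(r_4/r_3)^p = 5.8951e-8·(0.0102404)^1.4335 = 5.8951e-8·0.00140537 ≈ 8.285e-11.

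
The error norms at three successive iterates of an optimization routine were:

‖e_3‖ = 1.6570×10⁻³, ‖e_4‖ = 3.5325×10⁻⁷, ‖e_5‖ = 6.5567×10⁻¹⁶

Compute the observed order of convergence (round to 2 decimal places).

2.38

p ≈ ln(‖e_5‖/‖e_4‖) / ln(‖e_4‖/‖e_3‖)
  = ln(6.5567×10⁻¹⁶/3.5325×10⁻⁷) / ln(3.5325×10⁻⁷/1.6570×10⁻³)
  = ln(1.85611e-09) / ln(0.000213186)
  = -20.10478 / -8.45335 ≈ 2.37832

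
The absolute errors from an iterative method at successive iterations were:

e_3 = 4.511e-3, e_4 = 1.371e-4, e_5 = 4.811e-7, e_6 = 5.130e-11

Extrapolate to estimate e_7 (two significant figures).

First estimate the order: p ≈ ln(e_6/e_5) / ln(e_5/e_4) = ln(5.130e-11/4.811e-7)/ln(4.811e-7/1.371e-4) = ln(0.000106631)/ln(0.00350912) ≈ 1.6181.
Then e_7 ≈ e_6·(e_6/e_5)^p = 5.130e-11·(0.000106631)^1.6181 = 5.130e-11·3.73868e-07 ≈ 1.918e-17.

1.9e-17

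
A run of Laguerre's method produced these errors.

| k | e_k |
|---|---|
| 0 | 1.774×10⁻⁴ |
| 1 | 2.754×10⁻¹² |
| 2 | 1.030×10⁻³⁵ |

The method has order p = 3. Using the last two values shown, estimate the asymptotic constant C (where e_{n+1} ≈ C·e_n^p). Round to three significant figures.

C ≈ e_2 / e_1^3
  = 1.030×10⁻³⁵ / (2.754×10⁻¹²)^3
  = 1.030×10⁻³⁵ / 2.08878e-35 ≈ 0.49311

0.493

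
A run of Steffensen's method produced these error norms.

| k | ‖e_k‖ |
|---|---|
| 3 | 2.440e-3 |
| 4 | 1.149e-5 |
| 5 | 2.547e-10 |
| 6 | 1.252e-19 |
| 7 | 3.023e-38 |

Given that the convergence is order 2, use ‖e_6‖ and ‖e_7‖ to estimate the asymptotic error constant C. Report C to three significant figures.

1.93

C ≈ ‖e_7‖ / ‖e_6‖^2
  = 3.023e-38 / (1.252e-19)^2
  = 3.023e-38 / 1.5675e-38 ≈ 1.9285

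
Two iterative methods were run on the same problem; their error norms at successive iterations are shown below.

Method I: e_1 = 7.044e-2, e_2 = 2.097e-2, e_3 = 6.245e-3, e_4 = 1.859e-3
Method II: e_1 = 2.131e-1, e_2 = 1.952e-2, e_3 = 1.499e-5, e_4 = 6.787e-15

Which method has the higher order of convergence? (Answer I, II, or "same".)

Method I: p ≈ ln(1.859e-3/6.245e-3)/ln(6.245e-3/2.097e-2) ≈ 1.00.
Method II: p ≈ ln(6.787e-15/1.499e-5)/ln(1.499e-5/1.952e-2) ≈ 3.00.
Method II has the higher order (≈3.0 vs ≈1.0).

II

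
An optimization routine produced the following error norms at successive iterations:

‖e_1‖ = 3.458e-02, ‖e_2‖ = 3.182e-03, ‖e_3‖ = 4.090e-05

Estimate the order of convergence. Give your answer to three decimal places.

1.825

p ≈ ln(‖e_3‖/‖e_2‖) / ln(‖e_2‖/‖e_1‖)
  = ln(4.090e-05/3.182e-03) / ln(3.182e-03/3.458e-02)
  = ln(0.0128536) / ln(0.0920185)
  = -4.354131 / -2.385766 ≈ 1.825045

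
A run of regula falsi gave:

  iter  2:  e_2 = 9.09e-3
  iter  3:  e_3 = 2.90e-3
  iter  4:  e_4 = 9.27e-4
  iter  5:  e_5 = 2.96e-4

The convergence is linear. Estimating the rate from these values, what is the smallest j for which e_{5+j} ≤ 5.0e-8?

Rate ρ ≈ e_5/e_4 = 2.96e-4/9.27e-4 = 0.3193.
After j more steps, e_{5+j} ≈ 2.96e-4·ρ^j; need ρ^j ≤ 5.0e-8/2.96e-4 = 0.000168919.
j ≥ ln(0.000168919)/ln(0.3193) = -8.6861/-1.14162 = 7.609.
So 8 more iterations are needed.

8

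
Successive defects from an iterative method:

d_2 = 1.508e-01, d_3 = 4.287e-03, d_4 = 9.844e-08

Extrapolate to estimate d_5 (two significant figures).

1.2e-21

First estimate the order: p ≈ ln(d_4/d_3) / ln(d_3/d_2) = ln(9.844e-08/4.287e-03)/ln(4.287e-03/1.508e-01) = ln(2.29624e-05)/ln(0.0284284) ≈ 3.0002.
Then d_5 ≈ d_4·(d_4/d_3)^p = 9.844e-08·(2.29624e-05)^3.0002 = 9.844e-08·1.20816e-14 ≈ 1.189e-21.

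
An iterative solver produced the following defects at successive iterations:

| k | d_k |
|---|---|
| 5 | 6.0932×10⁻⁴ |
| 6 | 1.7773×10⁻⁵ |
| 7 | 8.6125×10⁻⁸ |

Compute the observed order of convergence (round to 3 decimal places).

p ≈ ln(d_7/d_6) / ln(d_6/d_5)
  = ln(8.6125×10⁻⁸/1.7773×10⁻⁵) / ln(1.7773×10⁻⁵/6.0932×10⁻⁴)
  = ln(0.00484583) / ln(0.0291686)
  = -5.329637 / -3.534662 ≈ 1.507821

1.508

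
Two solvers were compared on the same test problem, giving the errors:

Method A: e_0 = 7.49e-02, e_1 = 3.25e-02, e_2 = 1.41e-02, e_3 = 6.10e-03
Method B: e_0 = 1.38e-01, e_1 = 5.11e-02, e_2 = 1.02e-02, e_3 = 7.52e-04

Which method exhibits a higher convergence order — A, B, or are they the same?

Method A: p ≈ ln(6.10e-03/1.41e-02)/ln(1.41e-02/3.25e-02) ≈ 1.00.
Method B: p ≈ ln(7.52e-04/1.02e-02)/ln(1.02e-02/5.11e-02) ≈ 1.62.
Method B has the higher order (≈1.6 vs ≈1.0).

B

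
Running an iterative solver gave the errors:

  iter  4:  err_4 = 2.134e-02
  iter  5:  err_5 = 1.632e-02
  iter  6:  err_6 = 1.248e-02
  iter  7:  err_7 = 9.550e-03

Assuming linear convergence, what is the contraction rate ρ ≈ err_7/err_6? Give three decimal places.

0.765

ρ ≈ err_7/err_6 = 9.550e-03/1.248e-02 = 0.76522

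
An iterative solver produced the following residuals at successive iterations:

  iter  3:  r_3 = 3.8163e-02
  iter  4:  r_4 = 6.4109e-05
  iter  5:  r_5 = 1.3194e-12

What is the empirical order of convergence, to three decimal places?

p ≈ ln(r_5/r_4) / ln(r_4/r_3)
  = ln(1.3194e-12/6.4109e-05) / ln(6.4109e-05/3.8163e-02)
  = ln(2.05806e-08) / ln(0.00167987)
  = -17.698917 / -6.389039 ≈ 2.770200

2.770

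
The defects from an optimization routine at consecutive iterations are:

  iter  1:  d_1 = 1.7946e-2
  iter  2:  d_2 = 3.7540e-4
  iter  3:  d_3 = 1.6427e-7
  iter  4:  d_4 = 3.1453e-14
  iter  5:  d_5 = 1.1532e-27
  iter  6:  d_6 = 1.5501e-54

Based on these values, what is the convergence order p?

2

Consecutive ratios: d_6/d_5 = 1.5501e-54/1.1532e-27 = 1.34417e-27, d_5/d_4 = 1.1532e-27/3.1453e-14 = 3.66642e-14.
p ≈ ln(1.34417e-27)/ln(3.66642e-14) = -61.8740/-30.9370 ≈ 2.00.
So the convergence is quadratic (order 2).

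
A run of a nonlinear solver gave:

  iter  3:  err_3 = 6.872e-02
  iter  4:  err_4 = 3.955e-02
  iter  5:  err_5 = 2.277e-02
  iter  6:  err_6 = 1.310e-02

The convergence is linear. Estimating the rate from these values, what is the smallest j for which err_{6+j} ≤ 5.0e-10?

Rate ρ ≈ err_6/err_5 = 1.310e-02/2.277e-02 = 0.5753.
After j more steps, err_{6+j} ≈ 1.310e-02·ρ^j; need ρ^j ≤ 5.0e-10/1.310e-02 = 3.81679e-08.
j ≥ ln(3.81679e-08)/ln(0.5753) = -17.0813/-0.55286 = 30.896.
So 31 more iterations are needed.

31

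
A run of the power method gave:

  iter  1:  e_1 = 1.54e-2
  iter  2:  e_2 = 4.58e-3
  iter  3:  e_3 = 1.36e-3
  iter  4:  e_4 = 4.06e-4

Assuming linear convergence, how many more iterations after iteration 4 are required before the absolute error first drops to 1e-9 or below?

11

Rate ρ ≈ e_4/e_3 = 4.06e-4/1.36e-3 = 0.2985.
After j more steps, e_{4+j} ≈ 4.06e-4·ρ^j; need ρ^j ≤ 1e-9/4.06e-4 = 2.46305e-06.
j ≥ ln(2.46305e-06)/ln(0.2985) = -12.9141/-1.20899 = 10.682.
So 11 more iterations are needed.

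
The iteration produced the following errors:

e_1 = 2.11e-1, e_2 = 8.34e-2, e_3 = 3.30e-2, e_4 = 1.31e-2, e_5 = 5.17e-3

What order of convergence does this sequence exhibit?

Consecutive ratios: e_5/e_4 = 5.17e-3/1.31e-2 = 0.394656, e_4/e_3 = 1.31e-2/3.30e-2 = 0.39697.
p ≈ ln(0.394656)/ln(0.39697) = -0.9297/-0.9239 ≈ 1.01.
So the convergence is linear (order 1).

1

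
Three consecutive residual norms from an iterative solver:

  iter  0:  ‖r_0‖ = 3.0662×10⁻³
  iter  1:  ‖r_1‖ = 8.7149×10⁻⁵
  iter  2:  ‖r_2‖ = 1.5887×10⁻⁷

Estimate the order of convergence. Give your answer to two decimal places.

1.77

p ≈ ln(‖r_2‖/‖r_1‖) / ln(‖r_1‖/‖r_0‖)
  = ln(1.5887×10⁻⁷/8.7149×10⁻⁵) / ln(8.7149×10⁻⁵/3.0662×10⁻³)
  = ln(0.00182297) / ln(0.0284225)
  = -6.30729 / -3.56057 ≈ 1.77143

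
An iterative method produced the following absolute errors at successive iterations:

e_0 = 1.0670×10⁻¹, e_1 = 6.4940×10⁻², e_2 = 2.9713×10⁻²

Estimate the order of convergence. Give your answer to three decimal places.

p ≈ ln(e_2/e_1) / ln(e_1/e_0)
  = ln(2.9713×10⁻²/6.4940×10⁻²) / ln(6.4940×10⁻²/1.0670×10⁻¹)
  = ln(0.457545) / ln(0.608622)
  = -0.781880 / -0.496558 ≈ 1.574600

1.575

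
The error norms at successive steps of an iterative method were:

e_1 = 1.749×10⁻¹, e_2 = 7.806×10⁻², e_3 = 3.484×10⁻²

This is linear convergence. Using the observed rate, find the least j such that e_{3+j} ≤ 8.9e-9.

19

Rate ρ ≈ e_3/e_2 = 3.484×10⁻²/7.806×10⁻² = 0.4463.
After j more steps, e_{3+j} ≈ 3.484×10⁻²·ρ^j; need ρ^j ≤ 8.9e-9/3.484×10⁻² = 2.55454e-07.
j ≥ ln(2.55454e-07)/ln(0.4463) = -15.1802/-0.80676 = 18.816.
So 19 more iterations are needed.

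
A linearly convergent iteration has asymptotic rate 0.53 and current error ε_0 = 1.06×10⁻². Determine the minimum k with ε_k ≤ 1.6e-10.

After k steps, ε_k ≈ 1.06×10⁻²·0.53^k.
Need 0.53^k ≤ 1.6e-10/1.06×10⁻² = 1.50943e-08.
k ≥ ln(1.50943e-08)/ln(0.53) = -18.0089/-0.63488 = 28.366.
Smallest integer k = 29.

29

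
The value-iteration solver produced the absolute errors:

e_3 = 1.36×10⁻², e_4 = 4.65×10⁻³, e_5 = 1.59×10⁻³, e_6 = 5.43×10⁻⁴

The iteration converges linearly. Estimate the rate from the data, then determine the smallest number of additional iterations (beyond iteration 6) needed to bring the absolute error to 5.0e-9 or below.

Rate ρ ≈ e_6/e_5 = 5.43×10⁻⁴/1.59×10⁻³ = 0.3415.
After j more steps, e_{6+j} ≈ 5.43×10⁻⁴·ρ^j; need ρ^j ≤ 5.0e-9/5.43×10⁻⁴ = 9.2081e-06.
j ≥ ln(9.2081e-06)/ln(0.3415) = -11.5954/-1.07441 = 10.792.
So 11 more iterations are needed.

11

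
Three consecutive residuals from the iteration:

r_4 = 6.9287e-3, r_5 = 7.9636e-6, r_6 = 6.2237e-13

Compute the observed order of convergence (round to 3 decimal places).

p ≈ ln(r_6/r_5) / ln(r_5/r_4)
  = ln(6.2237e-13/7.9636e-6) / ln(7.9636e-6/6.9287e-3)
  = ln(7.81518e-08) / ln(0.00114936)
  = -16.364613 / -6.768550 ≈ 2.417743

2.418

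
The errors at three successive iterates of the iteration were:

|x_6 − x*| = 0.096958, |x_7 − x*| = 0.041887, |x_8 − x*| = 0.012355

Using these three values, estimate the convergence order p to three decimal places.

1.455

p ≈ ln(|x_8 − x*|/|x_7 − x*|) / ln(|x_7 − x*|/|x_6 − x*|)
  = ln(0.012355/0.041887) / ln(0.041887/0.096958)
  = ln(0.29496) / ln(0.432012)
  = -1.220916 / -0.839302 ≈ 1.454680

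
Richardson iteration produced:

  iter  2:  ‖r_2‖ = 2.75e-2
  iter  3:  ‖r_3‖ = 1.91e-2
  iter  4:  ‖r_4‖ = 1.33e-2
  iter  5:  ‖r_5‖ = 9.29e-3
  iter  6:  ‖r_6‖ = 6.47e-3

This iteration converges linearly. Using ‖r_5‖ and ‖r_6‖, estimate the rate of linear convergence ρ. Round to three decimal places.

0.696

ρ ≈ ‖r_6‖/‖r_5‖ = 6.47e-3/9.29e-3 = 0.69645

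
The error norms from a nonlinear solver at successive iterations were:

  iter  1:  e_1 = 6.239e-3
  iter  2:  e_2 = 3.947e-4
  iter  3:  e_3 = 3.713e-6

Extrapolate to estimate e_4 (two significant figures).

1.4e-9

First estimate the order: p ≈ ln(e_3/e_2) / ln(e_2/e_1) = ln(3.713e-6/3.947e-4)/ln(3.947e-4/6.239e-3) = ln(0.00940714)/ln(0.0632633) ≈ 1.6904.
Then e_4 ≈ e_3·(e_3/e_2)^p = 3.713e-6·(0.00940714)^1.6904 = 3.713e-6·0.00037526 ≈ 1.393e-09.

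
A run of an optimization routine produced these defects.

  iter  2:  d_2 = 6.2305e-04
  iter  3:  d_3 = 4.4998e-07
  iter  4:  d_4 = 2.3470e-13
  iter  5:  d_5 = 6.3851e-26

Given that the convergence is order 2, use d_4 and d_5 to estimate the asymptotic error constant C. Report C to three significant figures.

C ≈ d_5 / d_4^2
  = 6.3851e-26 / (2.3470e-13)^2
  = 6.3851e-26 / 5.50841e-26 ≈ 1.1592

1.16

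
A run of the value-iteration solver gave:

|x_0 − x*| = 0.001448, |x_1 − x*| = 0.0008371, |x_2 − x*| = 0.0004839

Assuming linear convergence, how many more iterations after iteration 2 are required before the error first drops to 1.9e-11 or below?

Rate ρ ≈ |x_2 − x*|/|x_1 − x*| = 0.0004839/0.0008371 = 0.5781.
After j more steps, |x_{2+j} − x*| ≈ 0.0004839·ρ^j; need ρ^j ≤ 1.9e-11/0.0004839 = 3.92643e-08.
j ≥ ln(3.92643e-08)/ln(0.5781) = -17.0530/-0.54801 = 31.118.
So 32 more iterations are needed.

32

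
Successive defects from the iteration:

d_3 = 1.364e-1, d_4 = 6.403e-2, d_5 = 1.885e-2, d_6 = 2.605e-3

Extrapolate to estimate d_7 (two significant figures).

First estimate the order: p ≈ ln(d_6/d_5) / ln(d_5/d_4) = ln(2.605e-3/1.885e-2)/ln(1.885e-2/6.403e-2) = ln(0.138196)/ln(0.294393) ≈ 1.6184.
Then d_7 ≈ d_6·(d_6/d_5)^p = 2.605e-3·(0.138196)^1.6184 = 2.605e-3·0.0406423 ≈ 0.0001059.

1.1e-4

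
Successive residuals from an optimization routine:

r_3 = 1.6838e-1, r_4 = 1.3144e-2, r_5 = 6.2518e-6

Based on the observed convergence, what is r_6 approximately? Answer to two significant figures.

First estimate the order: p ≈ ln(r_5/r_4) / ln(r_4/r_3) = ln(6.2518e-6/1.3144e-2)/ln(1.3144e-2/1.6838e-1) = ln(0.000475639)/ln(0.0780615) ≈ 3.0000.
Then r_6 ≈ r_5·(r_5/r_4)^p = 6.2518e-6·(0.000475639)^3.0000 = 6.2518e-6·1.07605e-10 ≈ 6.727e-16.

6.7e-16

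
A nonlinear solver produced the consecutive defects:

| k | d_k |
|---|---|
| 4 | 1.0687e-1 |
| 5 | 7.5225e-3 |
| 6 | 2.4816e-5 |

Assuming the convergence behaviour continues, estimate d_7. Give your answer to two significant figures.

First estimate the order: p ≈ ln(d_6/d_5) / ln(d_5/d_4) = ln(2.4816e-5/7.5225e-3)/ln(7.5225e-3/1.0687e-1) = ln(0.0032989)/ln(0.0703893) ≈ 2.1533.
Then d_7 ≈ d_6·(d_6/d_5)^p = 2.4816e-5·(0.0032989)^2.1533 = 2.4816e-5·4.53215e-06 ≈ 1.125e-10.

1.1e-10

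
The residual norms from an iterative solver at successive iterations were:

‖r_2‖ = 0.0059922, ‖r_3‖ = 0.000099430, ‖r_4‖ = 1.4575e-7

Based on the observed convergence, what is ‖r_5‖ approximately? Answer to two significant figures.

First estimate the order: p ≈ ln(‖r_4‖/‖r_3‖) / ln(‖r_3‖/‖r_2‖) = ln(1.4575e-7/0.000099430)/ln(0.000099430/0.0059922) = ln(0.00146586)/ln(0.0165932) ≈ 1.5920.
Then ‖r_5‖ ≈ ‖r_4‖·(‖r_4‖/‖r_3‖)^p = 1.4575e-7·(0.00146586)^1.5920 = 1.4575e-7·3.07907e-05 ≈ 4.488e-12.

4.5e-12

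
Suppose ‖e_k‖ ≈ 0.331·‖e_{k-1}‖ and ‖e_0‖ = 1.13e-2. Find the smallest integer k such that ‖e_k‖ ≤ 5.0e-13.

22

After k steps, ‖e_k‖ ≈ 1.13e-2·0.331^k.
Need 0.331^k ≤ 5.0e-13/1.13e-2 = 4.42478e-11.
k ≥ ln(4.42478e-11)/ln(0.331) = -23.8412/-1.10564 = 21.563.
Smallest integer k = 22.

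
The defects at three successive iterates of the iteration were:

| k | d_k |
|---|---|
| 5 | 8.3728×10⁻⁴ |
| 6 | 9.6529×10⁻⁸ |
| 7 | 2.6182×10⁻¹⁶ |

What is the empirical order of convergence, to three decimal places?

2.175

p ≈ ln(d_7/d_6) / ln(d_6/d_5)
  = ln(2.6182×10⁻¹⁶/9.6529×10⁻⁸) / ln(9.6529×10⁻⁸/8.3728×10⁻⁴)
  = ln(2.71235e-09) / ln(0.000115289)
  = -19.725450 / -9.068069 ≈ 2.175265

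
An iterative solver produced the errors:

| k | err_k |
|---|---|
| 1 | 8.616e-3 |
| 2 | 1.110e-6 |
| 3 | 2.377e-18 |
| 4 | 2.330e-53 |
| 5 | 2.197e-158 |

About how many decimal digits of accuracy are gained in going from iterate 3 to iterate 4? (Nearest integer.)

35

Digits gained ≈ log₁₀(err_3/err_4) = log₁₀(2.377e-18/2.330e-53) = log₁₀(1.02017e+35) ≈ 35.009.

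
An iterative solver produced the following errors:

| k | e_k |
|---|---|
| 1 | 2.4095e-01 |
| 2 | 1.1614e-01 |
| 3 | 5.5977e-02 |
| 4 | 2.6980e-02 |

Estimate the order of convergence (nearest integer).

1

Consecutive ratios: e_4/e_3 = 2.6980e-02/5.5977e-02 = 0.481984, e_3/e_2 = 5.5977e-02/1.1614e-01 = 0.481979.
p ≈ ln(0.481984)/ln(0.481979) = -0.7298/-0.7299 ≈ 1.00.
So the convergence is linear (order 1).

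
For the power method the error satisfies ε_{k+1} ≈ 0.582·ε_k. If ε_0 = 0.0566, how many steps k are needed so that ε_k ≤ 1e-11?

42

After k steps, ε_k ≈ 0.0566·0.582^k.
Need 0.582^k ≤ 1e-11/0.0566 = 1.76678e-10.
k ≥ ln(1.76678e-10)/ln(0.582) = -22.4567/-0.54128 = 41.488.
Smallest integer k = 42.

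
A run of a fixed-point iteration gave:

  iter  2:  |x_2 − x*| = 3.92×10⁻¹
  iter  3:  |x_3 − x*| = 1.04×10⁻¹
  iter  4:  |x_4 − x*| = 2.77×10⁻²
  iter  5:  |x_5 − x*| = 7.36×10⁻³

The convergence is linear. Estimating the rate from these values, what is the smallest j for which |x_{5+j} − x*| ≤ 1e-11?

Rate ρ ≈ |x_5 − x*|/|x_4 − x*| = 7.36×10⁻³/2.77×10⁻² = 0.2657.
After j more steps, |x_{5+j} − x*| ≈ 7.36×10⁻³·ρ^j; need ρ^j ≤ 1e-11/7.36×10⁻³ = 1.3587e-09.
j ≥ ln(1.3587e-09)/ln(0.2657) = -20.4167/-1.32539 = 15.404.
So 16 more iterations are needed.

16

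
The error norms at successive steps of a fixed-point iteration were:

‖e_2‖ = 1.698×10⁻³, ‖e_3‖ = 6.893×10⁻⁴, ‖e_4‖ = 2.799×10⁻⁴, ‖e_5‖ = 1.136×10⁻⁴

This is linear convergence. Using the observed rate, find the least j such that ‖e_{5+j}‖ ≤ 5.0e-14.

Rate ρ ≈ ‖e_5‖/‖e_4‖ = 1.136×10⁻⁴/2.799×10⁻⁴ = 0.4059.
After j more steps, ‖e_{5+j}‖ ≈ 1.136×10⁻⁴·ρ^j; need ρ^j ≤ 5.0e-14/1.136×10⁻⁴ = 4.40141e-10.
j ≥ ln(4.40141e-10)/ln(0.4059) = -21.5439/-0.90165 = 23.894.
So 24 more iterations are needed.

24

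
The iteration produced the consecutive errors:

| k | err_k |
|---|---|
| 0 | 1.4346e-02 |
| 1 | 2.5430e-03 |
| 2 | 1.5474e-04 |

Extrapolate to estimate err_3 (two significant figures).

1.7e-6

First estimate the order: p ≈ ln(err_2/err_1) / ln(err_1/err_0) = ln(1.5474e-04/2.5430e-03)/ln(2.5430e-03/1.4346e-02) = ln(0.0608494)/ln(0.177262) ≈ 1.6180.
Then err_3 ≈ err_2·(err_2/err_1)^p = 1.5474e-04·(0.0608494)^1.6180 = 1.5474e-04·0.0107876 ≈ 1.669e-06.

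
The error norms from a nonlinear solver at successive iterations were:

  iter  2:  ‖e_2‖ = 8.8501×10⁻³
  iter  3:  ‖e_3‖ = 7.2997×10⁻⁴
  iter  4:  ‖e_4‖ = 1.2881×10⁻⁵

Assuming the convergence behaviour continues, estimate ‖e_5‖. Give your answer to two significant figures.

1.9e-8

First estimate the order: p ≈ ln(‖e_4‖/‖e_3‖) / ln(‖e_3‖/‖e_2‖) = ln(1.2881×10⁻⁵/7.2997×10⁻⁴)/ln(7.2997×10⁻⁴/8.8501×10⁻³) = ln(0.0176459)/ln(0.0824816) ≈ 1.6180.
Then ‖e_5‖ ≈ ‖e_4‖·(‖e_4‖/‖e_3‖)^p = 1.2881×10⁻⁵·(0.0176459)^1.6180 = 1.2881×10⁻⁵·0.00145569 ≈ 1.875e-08.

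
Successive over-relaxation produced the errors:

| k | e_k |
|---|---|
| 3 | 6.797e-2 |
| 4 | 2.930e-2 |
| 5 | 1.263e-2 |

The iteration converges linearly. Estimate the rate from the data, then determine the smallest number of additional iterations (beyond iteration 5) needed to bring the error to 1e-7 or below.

Rate ρ ≈ e_5/e_4 = 1.263e-2/2.930e-2 = 0.4311.
After j more steps, e_{5+j} ≈ 1.263e-2·ρ^j; need ρ^j ≤ 1e-7/1.263e-2 = 7.91766e-06.
j ≥ ln(7.91766e-06)/ln(0.4311) = -11.7464/-0.84142 = 13.960.
So 14 more iterations are needed.

14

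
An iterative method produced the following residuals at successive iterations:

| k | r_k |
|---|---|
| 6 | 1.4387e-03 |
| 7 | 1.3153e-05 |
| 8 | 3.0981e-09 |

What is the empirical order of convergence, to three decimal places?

1.779

p ≈ ln(r_8/r_7) / ln(r_7/r_6)
  = ln(3.0981e-09/1.3153e-05) / ln(1.3153e-05/1.4387e-03)
  = ln(0.000235543) / ln(0.00914228)
  = -8.353617 / -4.694845 ≈ 1.779317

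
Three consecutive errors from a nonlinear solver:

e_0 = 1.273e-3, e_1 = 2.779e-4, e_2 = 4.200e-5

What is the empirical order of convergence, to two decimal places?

p ≈ ln(e_2/e_1) / ln(e_1/e_0)
  = ln(4.200e-5/2.779e-4) / ln(2.779e-4/1.273e-3)
  = ln(0.151134) / ln(0.218303)
  = -1.88959 / -1.52187 ≈ 1.24162

1.24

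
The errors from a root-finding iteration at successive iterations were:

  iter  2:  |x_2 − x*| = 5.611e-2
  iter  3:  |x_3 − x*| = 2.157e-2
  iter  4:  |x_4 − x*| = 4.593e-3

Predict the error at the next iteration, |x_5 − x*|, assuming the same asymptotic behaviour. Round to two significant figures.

3.8e-4

First estimate the order: p ≈ ln(|x_4 − x*|/|x_3 − x*|) / ln(|x_3 − x*|/|x_2 − x*|) = ln(4.593e-3/2.157e-2)/ln(2.157e-2/5.611e-2) = ln(0.212935)/ln(0.384423) ≈ 1.6179.
Then |x_5 − x*| ≈ |x_4 − x*|·(|x_4 − x*|/|x_3 − x*|)^p = 4.593e-3·(0.212935)^1.6179 = 4.593e-3·0.0818787 ≈ 0.0003761.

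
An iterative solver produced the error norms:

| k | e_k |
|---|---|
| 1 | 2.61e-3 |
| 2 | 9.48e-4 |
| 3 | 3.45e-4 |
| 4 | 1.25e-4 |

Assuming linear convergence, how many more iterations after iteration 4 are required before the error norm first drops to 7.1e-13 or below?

19

Rate ρ ≈ e_4/e_3 = 1.25e-4/3.45e-4 = 0.3623.
After j more steps, e_{4+j} ≈ 1.25e-4·ρ^j; need ρ^j ≤ 7.1e-13/1.25e-4 = 5.68e-09.
j ≥ ln(5.68e-09)/ln(0.3623) = -18.9863/-1.01528 = 18.701.
So 19 more iterations are needed.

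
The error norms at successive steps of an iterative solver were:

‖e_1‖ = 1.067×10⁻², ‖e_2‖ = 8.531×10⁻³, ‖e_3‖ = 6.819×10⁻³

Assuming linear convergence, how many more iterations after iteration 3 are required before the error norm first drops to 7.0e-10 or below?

Rate ρ ≈ ‖e_3‖/‖e_2‖ = 6.819×10⁻³/8.531×10⁻³ = 0.7993.
After j more steps, ‖e_{3+j}‖ ≈ 6.819×10⁻³·ρ^j; need ρ^j ≤ 7.0e-10/6.819×10⁻³ = 1.02654e-07.
j ≥ ln(1.02654e-07)/ln(0.7993) = -16.0919/-0.22402 = 71.832.
So 72 more iterations are needed.

72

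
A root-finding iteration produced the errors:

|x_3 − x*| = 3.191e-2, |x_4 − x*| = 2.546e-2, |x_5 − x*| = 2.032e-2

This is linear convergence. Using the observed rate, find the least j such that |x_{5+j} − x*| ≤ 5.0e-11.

Rate ρ ≈ |x_5 − x*|/|x_4 − x*| = 2.032e-2/2.546e-2 = 0.7981.
After j more steps, |x_{5+j} − x*| ≈ 2.032e-2·ρ^j; need ρ^j ≤ 5.0e-11/2.032e-2 = 2.46063e-09.
j ≥ ln(2.46063e-09)/ln(0.7981) = -19.8228/-0.22552 = 87.898.
So 88 more iterations are needed.

88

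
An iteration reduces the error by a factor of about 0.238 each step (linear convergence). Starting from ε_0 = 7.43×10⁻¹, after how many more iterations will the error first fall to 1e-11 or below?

18

After k steps, ε_k ≈ 7.43×10⁻¹·0.238^k.
Need 0.238^k ≤ 1e-11/7.43×10⁻¹ = 1.3459e-11.
k ≥ ln(1.3459e-11)/ln(0.238) = -25.0314/-1.43548 = 17.438.
Smallest integer k = 18.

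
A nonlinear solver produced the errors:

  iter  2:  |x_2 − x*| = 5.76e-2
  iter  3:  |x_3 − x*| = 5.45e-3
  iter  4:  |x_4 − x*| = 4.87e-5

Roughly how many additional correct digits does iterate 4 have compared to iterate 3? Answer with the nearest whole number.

Digits gained ≈ log₁₀(|x_3 − x*|/|x_4 − x*|) = log₁₀(5.45e-3/4.87e-5) = log₁₀(111.91) ≈ 2.049.

2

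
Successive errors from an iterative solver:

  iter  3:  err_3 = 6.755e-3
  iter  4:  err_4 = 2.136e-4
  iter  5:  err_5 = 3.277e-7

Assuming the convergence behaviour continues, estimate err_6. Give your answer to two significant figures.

First estimate the order: p ≈ ln(err_5/err_4) / ln(err_4/err_3) = ln(3.277e-7/2.136e-4)/ln(2.136e-4/6.755e-3) = ln(0.00153418)/ln(0.031621) ≈ 1.8761.
Then err_6 ≈ err_5·(err_5/err_4)^p = 3.277e-7·(0.00153418)^1.8761 = 3.277e-7·5.25318e-06 ≈ 1.721e-12.

1.7e-12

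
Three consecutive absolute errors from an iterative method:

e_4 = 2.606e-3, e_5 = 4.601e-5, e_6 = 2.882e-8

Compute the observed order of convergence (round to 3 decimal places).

1.827

p ≈ ln(e_6/e_5) / ln(e_5/e_4)
  = ln(2.882e-8/4.601e-5) / ln(4.601e-5/2.606e-3)
  = ln(0.000626386) / ln(0.0176554)
  = -7.375544 / -4.036714 ≈ 1.827116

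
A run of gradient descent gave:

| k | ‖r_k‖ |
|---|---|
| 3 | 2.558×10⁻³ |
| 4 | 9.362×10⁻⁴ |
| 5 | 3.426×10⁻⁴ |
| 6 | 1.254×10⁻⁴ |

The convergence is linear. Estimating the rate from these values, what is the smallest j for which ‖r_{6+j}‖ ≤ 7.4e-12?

Rate ρ ≈ ‖r_6‖/‖r_5‖ = 1.254×10⁻⁴/3.426×10⁻⁴ = 0.3660.
After j more steps, ‖r_{6+j}‖ ≈ 1.254×10⁻⁴·ρ^j; need ρ^j ≤ 7.4e-12/1.254×10⁻⁴ = 5.90112e-08.
j ≥ ln(5.90112e-08)/ln(0.3660) = -16.6455/-1.00512 = 16.561.
So 17 more iterations are needed.

17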